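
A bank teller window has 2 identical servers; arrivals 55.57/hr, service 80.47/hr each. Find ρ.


ρ = λ/(cμ) = 55.57/(2·80.47) = 55.57/160.94 = 0.3453

Final: 0.3453


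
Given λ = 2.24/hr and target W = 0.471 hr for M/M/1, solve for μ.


W = 1/(μ−λ) ⇒ μ − λ = 1/W = 1/0.471 = 2.1231
μ = λ + 1/W = 2.24 + 2.1231 = 4.3631 per hr

Final: 4.3631 /hr


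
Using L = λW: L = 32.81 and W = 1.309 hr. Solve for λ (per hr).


λ = L/W = 32.81/1.309 = 25.0649 /hr

Final: 25.0649 /hr


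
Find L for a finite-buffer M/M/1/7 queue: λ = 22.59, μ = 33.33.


ρ = 22.59/33.33 = 0.6778
L = ρ[1 − (K+1)ρ^K + Kρ^(K+1)] / [(1−ρ)(1−ρ^(K+1))]
Numerator: 0.6778·(1 − 8·0.065700 + 7·0.044529) = 0.532797
Denominator: (0.3222)·(0.955471) = 0.307883
L = 0.532797/0.307883 = 1.7305

Final: 1.7305


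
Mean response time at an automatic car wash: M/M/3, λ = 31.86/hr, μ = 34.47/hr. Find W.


a = 0.9243; ρ = 0.3081; P₀ = 0.393448
Lq = P₀·a^c·ρ/(c!(1−ρ)²) = 0.03332
Wq = Lq/λ = 0.03332/31.86 = 0.001046 hr
W = Wq + 1/μ = 0.001046 + 0.02901 = 0.03006 hr

Final: 0.03006 hr


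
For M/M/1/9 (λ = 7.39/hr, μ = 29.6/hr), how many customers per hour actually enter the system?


ρ = 0.2497; P_K = (1−ρ)ρ^9/(1−ρ^10) = 0.000002828
λ_eff = λ(1 − P_K) = 7.39·(1 − 0.000002828) = 7.39·0.999997 = 7.3900 /hr

Final: 7.3900 /hr


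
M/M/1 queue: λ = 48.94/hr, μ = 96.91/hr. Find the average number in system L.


ρ = λ/μ = 48.94/96.91 = 0.5050
L = ρ/(1−ρ) = 0.5050/(1 − 0.5050) = 0.5050/0.4950 = 1.0202

Final: 1.0202


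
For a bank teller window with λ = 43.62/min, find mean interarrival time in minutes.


Mean interarrival time = 1/λ = 1/43.62 minute = 0.02293 minute
In minutes: 0.02293 × 1 = 0.02293 min

Final: 0.02293 min


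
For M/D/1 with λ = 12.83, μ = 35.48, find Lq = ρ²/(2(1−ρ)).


ρ = 12.83/35.48 = 0.3616
M/D/1: Lq = ρ²/(2(1−ρ)) = 0.1308/(2·0.6384) = 0.10242

Final: 0.10242


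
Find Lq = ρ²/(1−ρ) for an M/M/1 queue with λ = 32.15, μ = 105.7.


ρ = 32.15/105.7 = 0.3042
Lq = ρ²/(1−ρ) = 0.09251/0.6958 = 0.1330

Final: 0.1330


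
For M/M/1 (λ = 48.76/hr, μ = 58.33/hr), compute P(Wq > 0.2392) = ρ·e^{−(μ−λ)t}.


ρ = 48.76/58.33 = 0.8359
P(Wq > t) = ρ·e^{−(μ−λ)t} = 0.8359·e^{−2.2891}
= 0.8359·0.101353 = 0.084725

Final: 0.084725


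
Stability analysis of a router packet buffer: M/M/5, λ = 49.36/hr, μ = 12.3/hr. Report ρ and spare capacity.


Total capacity cμ = 5·12.3 = 61.50/hr
ρ = λ/(cμ) = 49.36/61.50 = 0.8026
Stable ⇔ ρ < 1: YES
Spare capacity = cμ − λ = 61.50 − 49.36 = 12.14/hr

Final: ρ = 0.8026; stable; margin = 12.14/hr


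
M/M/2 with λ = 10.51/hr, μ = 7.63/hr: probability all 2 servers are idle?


a = λ/μ = 10.51/7.63 = 1.3775; ρ = a/c = 0.6887
Σ_{k=0}^{1} a^k/k! (terms k=0..1) = 1.00000 + 1.37746 = 2.37746
Tail: a^2/(2!(1−ρ)) = 1.89739/(2·0.3113) = 3.04781
P₀ = 1/(2.37746 + 3.04781) = 1/5.42526 = 0.184323

Final: 0.184323


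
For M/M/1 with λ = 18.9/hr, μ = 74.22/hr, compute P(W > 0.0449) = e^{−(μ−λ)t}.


W ~ Exponential(μ−λ) for M/M/1.
μ − λ = 74.22 − 18.9 = 55.3200
P(W > t) = e^{−(μ−λ)t} = e^{−2.4839} = 0.083420

Final: 0.083420


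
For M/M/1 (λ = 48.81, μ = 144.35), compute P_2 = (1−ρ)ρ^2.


ρ = 48.81/144.35 = 0.3381
P_n = (1−ρ)·ρ^n = (1 − 0.3381)·0.3381^2 = 0.6619·0.114336 = 0.075675

Final: 0.075675


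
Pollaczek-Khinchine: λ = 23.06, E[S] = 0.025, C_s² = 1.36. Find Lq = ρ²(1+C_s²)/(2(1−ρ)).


ρ = λ·E[S] = 23.06·0.025 = 0.5765
Lq = ρ²(1+C_s²)/(2(1−ρ)) = 0.3324·(1+1.36)/(2·0.4235)
= 0.3324·2.3600/0.8470 = 0.92603

Final: 0.92603


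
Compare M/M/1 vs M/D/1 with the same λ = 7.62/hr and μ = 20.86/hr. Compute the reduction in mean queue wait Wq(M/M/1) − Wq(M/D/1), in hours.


ρ = 7.62/20.86 = 0.3653
Wq(M/M/1) = ρ/(μ−λ) = 0.3653/13.24 = 0.02759 hr
Wq(M/D/1) = ρ/(2(μ−λ)) = 0.01380 hr
Savings = 0.02759 − 0.01380 = 0.01380 hr

Final: 0.01380 hr


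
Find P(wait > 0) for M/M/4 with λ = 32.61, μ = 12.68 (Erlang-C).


a = λ/μ = 2.5718; ρ = a/4 = 0.6429
P₀ = 0.067483 (from M/M/c formula)
C(c,a) = [a^c/(c!(1−ρ))]·P₀ = [43.74477/(24·0.3571)]·0.067483
= 5.10476·0.067483 = 0.344487

Final: 0.344487


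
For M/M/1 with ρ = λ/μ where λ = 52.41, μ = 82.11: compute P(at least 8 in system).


ρ = 52.41/82.11 = 0.6383
P(N ≥ n) = ρ^n = 0.6383^8 = 0.027551

Final: 0.027551


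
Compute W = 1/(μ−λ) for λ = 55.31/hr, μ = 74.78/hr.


W = 1/(μ−λ) = 1/(74.78 − 55.31) = 1/19.47 = 0.05136 hr

Final: 0.05136 hr


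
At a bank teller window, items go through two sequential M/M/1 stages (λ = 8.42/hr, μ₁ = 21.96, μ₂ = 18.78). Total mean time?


Each node sees arrival rate λ = 8.42/hr (tandem ⇒ throughput preserved).
W₁ = 1/(μ₁−λ) = 1/(21.96−8.42) = 0.07386 hr
W₂ = 1/(μ₂−λ) = 1/(18.78−8.42) = 0.09653 hr
W_total = W₁ + W₂ = 0.07386 + 0.09653 = 0.17038 hr

Final: 0.17038 hr


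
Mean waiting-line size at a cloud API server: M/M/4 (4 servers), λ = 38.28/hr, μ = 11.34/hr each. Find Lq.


a = λ/μ = 3.3757; ρ = a/4 = 0.8439
P₀ = 0.019551
Lq = P₀·a^c·ρ / (c!·(1−ρ)²) = 0.019551·129.84807·0.8439/(24·0.02436)
= 3.66423

Final: 3.66423


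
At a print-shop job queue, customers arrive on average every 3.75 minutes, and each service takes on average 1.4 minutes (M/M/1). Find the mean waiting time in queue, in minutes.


λ = 60/3.75 = 16.0000 /hr
μ = 60/1.4 = 42.8571 /hr
ρ = λ/μ = 16.0000/42.8571 = 0.3733
Wq = ρ/(μ−λ) = 0.3733/(42.8571−16.0000) = 0.01390 hr
In minutes: 0.01390·60 = 0.8340 min

Final: 0.8340 min


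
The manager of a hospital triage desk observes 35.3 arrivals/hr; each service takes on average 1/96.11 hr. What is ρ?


ρ = λ/μ = 35.3/96.11 = 0.3673

Final: 0.3673


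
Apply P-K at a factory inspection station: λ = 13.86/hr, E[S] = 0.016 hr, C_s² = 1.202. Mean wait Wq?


ρ = λ·E[S] = 13.86·0.016 = 0.2218
E[S²] = E[S]²(1+C_s²) = 0.016²·(1+1.202) = 0.0005637
Wq = λ·E[S²]/(2(1−ρ)) = 13.86·0.0005637/(2·0.7782) = 0.005020 hr

Final: 0.005020 hr


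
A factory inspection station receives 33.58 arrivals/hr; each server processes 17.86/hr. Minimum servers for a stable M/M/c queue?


Stability requires cμ > λ ⇔ c > λ/μ.
λ/μ = 33.58/17.86 = 1.8802
Minimum integer c = ⌊1.8802⌋ + 1 = 2
Check: 2·17.86 = 35.72 > 33.58, while 1·17.86 = 17.86 ≤ 33.58

Final: 2 servers


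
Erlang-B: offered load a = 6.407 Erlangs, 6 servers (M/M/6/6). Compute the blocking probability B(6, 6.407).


B(c,a) = (a^c/c!) / Σ_{k=0}^{c} a^k/k!
a^6/6! = 96.071782
Σ terms (k=0..6): 1.00000 + 6.40700 + 20.52482 + 43.83418 + 70.21140 + 89.96889 + 96.07178 = 328.018086
B = 96.071782/328.018086 = 0.292886

Final: 0.292886


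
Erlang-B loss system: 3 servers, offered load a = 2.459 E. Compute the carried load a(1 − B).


B(3,2.459) = 0.276563 (Erlang-B)
Carried load = a(1 − B) = 2.459·(1 − 0.276563) = 2.459·0.723437 = 1.7789 E

Final: 1.7789 Erlangs


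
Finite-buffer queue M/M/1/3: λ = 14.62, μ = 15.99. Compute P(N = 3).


ρ = λ/μ = 14.62/15.99 = 0.9143
P_K = (1−ρ)ρ^K/(1−ρ^(K+1)) = (0.08568·0.764358)/(1 − 0.698869)
= 0.065489/0.301131 = 0.217477

Final: 0.217477


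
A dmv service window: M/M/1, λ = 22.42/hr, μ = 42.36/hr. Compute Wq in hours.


ρ = 22.42/42.36 = 0.5293
Wq = ρ/(μ−λ) = 0.5293/(42.36 − 22.42) = 0.5293/19.94 = 0.02654 hr

Final: 0.02654 hr


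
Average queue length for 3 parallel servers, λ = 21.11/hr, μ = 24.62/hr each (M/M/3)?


a = λ/μ = 0.8574; ρ = a/3 = 0.2858
P₀ = 0.421561
Lq = P₀·a^c·ρ / (c!·(1−ρ)²) = 0.421561·0.63038·0.2858/(6·0.51007)
= 0.02482

Final: 0.02482


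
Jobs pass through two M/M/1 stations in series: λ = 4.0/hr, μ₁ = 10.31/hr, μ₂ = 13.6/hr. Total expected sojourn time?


Each node sees arrival rate λ = 4.0/hr (tandem ⇒ throughput preserved).
W₁ = 1/(μ₁−λ) = 1/(10.31−4.0) = 0.15848 hr
W₂ = 1/(μ₂−λ) = 1/(13.6−4.0) = 0.10417 hr
W_total = W₁ + W₂ = 0.15848 + 0.10417 = 0.26265 hr

Final: 0.26265 hr


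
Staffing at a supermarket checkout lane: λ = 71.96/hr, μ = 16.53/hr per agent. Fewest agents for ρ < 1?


Stability requires cμ > λ ⇔ c > λ/μ.
λ/μ = 71.96/16.53 = 4.3533
Minimum integer c = ⌊4.3533⌋ + 1 = 5
Check: 5·16.53 = 82.65 > 71.96, while 4·16.53 = 66.12 ≤ 71.96

Final: 5 servers


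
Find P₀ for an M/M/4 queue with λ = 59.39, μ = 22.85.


a = λ/μ = 59.39/22.85 = 2.5991; ρ = a/c = 0.6498
Σ_{k=0}^{3} a^k/k! (terms k=0..3) = 1.00000 + 2.59912 + 3.37772 + 2.92638 = 9.90323
Tail: a^4/(4!(1−ρ)) = 45.63610/(24·0.3502) = 5.42947
P₀ = 1/(9.90323 + 5.42947) = 1/15.33270 = 0.065220

Final: 0.065220


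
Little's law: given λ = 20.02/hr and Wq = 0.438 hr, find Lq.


Lq = λWq = 20.02·0.438 = 8.7688

Final: 8.7688


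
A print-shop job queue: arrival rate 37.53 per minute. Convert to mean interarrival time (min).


Mean interarrival time = 1/λ = 1/37.53 minute = 0.02665 minute
In minutes: 0.02665 × 1 = 0.02665 min

Final: 0.02665 min


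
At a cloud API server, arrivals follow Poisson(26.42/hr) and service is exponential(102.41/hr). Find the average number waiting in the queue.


ρ = 26.42/102.41 = 0.2580
Lq = ρ²/(1−ρ) = 0.06656/0.7420 = 0.08969

Final: 0.08969


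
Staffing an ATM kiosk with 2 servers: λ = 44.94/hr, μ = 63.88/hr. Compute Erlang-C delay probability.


a = λ/μ = 0.7035; ρ = a/2 = 0.3518
P₀ = 0.479560 (from M/M/c formula)
C(c,a) = [a^c/(c!(1−ρ))]·P₀ = [0.49492/(2·0.6482)]·0.479560
= 0.38174·0.479560 = 0.183067

Final: 0.183067


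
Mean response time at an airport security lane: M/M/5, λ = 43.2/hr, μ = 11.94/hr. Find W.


a = 3.6181; ρ = 0.7236; P₀ = 0.022276
Lq = P₀·a^c·ρ/(c!(1−ρ)²) = 1.09029
Wq = Lq/λ = 1.09029/43.2 = 0.02524 hr
W = Wq + 1/μ = 0.02524 + 0.08375 = 0.10899 hr

Final: 0.10899 hr


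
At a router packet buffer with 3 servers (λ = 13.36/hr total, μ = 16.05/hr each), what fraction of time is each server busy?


ρ = λ/(cμ) = 13.36/(3·16.05) = 13.36/48.15 = 0.2775

Final: 0.2775


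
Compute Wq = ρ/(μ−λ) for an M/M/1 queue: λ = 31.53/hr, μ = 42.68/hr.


ρ = 31.53/42.68 = 0.7388
Wq = ρ/(μ−λ) = 0.7388/(42.68 − 31.53) = 0.7388/11.15 = 0.06626 hr

Final: 0.06626 hr


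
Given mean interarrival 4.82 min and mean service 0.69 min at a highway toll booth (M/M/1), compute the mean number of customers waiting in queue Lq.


λ = 60/4.82 = 12.4481 /hr
μ = 60/0.69 = 86.9565 /hr
ρ = λ/μ = 12.4481/86.9565 = 0.1432
Lq = ρ²/(1−ρ) = 0.02049/0.8568 = 0.02392

Final: 0.02392


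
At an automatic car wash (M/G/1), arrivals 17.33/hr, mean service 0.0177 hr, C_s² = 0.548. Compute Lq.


ρ = λ·E[S] = 17.33·0.0177 = 0.3067
Lq = ρ²(1+C_s²)/(2(1−ρ)) = 0.09409·(1+0.548)/(2·0.6933)
= 0.09409·1.5480/1.3865 = 0.10505

Final: 0.10505


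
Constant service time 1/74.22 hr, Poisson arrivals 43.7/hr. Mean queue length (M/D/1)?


ρ = 43.7/74.22 = 0.5888
M/D/1: Lq = ρ²/(2(1−ρ)) = 0.3467/(2·0.4112) = 0.42153

Final: 0.42153


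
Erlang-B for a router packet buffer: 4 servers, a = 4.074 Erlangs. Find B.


B(c,a) = (a^c/c!) / Σ_{k=0}^{c} a^k/k!
a^4/4! = 11.478175
Σ terms (k=0..4): 1.00000 + 4.07400 + 8.29874 + 11.26969 + 11.47818 = 36.120600
B = 11.478175/36.120600 = 0.317774

Final: 0.317774


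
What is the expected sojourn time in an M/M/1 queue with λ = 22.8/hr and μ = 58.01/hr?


W = 1/(μ−λ) = 1/(58.01 − 22.8) = 1/35.21 = 0.02840 hr

Final: 0.02840 hr


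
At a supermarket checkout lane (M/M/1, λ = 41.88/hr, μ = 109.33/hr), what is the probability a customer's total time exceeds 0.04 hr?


W ~ Exponential(μ−λ) for M/M/1.
μ − λ = 109.33 − 41.88 = 67.4500
P(W > t) = e^{−(μ−λ)t} = e^{−2.6980} = 0.067340

Final: 0.067340


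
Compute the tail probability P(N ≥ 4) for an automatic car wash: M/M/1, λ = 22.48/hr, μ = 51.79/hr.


ρ = 22.48/51.79 = 0.4341
P(N ≥ n) = ρ^n = 0.4341^4 = 0.035498

Final: 0.035498


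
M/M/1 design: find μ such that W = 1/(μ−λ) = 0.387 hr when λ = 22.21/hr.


W = 1/(μ−λ) ⇒ μ − λ = 1/W = 1/0.387 = 2.5840
μ = λ + 1/W = 22.21 + 2.5840 = 24.7940 per hr

Final: 24.7940 /hr


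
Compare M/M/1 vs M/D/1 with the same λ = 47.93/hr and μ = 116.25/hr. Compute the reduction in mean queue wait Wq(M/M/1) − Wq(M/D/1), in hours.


ρ = 47.93/116.25 = 0.4123
Wq(M/M/1) = ρ/(μ−λ) = 0.4123/68.32 = 0.006035 hr
Wq(M/D/1) = ρ/(2(μ−λ)) = 0.003017 hr
Savings = 0.006035 − 0.003017 = 0.003017 hr

Final: 0.003017 hr


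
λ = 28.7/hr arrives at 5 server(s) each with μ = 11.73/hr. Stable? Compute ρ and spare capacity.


Total capacity cμ = 5·11.73 = 58.65/hr
ρ = λ/(cμ) = 28.7/58.65 = 0.4893
Stable ⇔ ρ < 1: YES
Spare capacity = cμ − λ = 58.65 − 28.7 = 29.95/hr

Final: ρ = 0.4893; stable; margin = 29.95/hr


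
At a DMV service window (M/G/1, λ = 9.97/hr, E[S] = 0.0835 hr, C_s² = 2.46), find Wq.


ρ = λ·E[S] = 9.97·0.0835 = 0.8325
E[S²] = E[S]²(1+C_s²) = 0.0835²·(1+2.46) = 0.024124
Wq = λ·E[S²]/(2(1−ρ)) = 9.97·0.024124/(2·0.1675) = 0.71794 hr

Final: 0.71794 hr


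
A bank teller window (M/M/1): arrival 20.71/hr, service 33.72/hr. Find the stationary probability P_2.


ρ = 20.71/33.72 = 0.6142
P_n = (1−ρ)·ρ^n = (1 − 0.6142)·0.6142^2 = 0.3858·0.377212 = 0.145537

Final: 0.145537


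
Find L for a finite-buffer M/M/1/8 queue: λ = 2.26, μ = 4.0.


ρ = 2.26/4.0 = 0.5650
L = ρ[1 − (K+1)ρ^K + Kρ^(K+1)] / [(1−ρ)(1−ρ^(K+1))]
Numerator: 0.5650·(1 − 9·0.010385 + 8·0.005867) = 0.538715
Denominator: (0.4350)·(0.994133) = 0.432448
L = 0.538715/0.432448 = 1.2457

Final: 1.2457


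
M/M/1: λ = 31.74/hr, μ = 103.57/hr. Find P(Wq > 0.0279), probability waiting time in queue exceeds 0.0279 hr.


ρ = 31.74/103.57 = 0.3065
P(Wq > t) = ρ·e^{−(μ−λ)t} = 0.3065·e^{−2.0041}
= 0.3065·0.134787 = 0.041307

Final: 0.041307


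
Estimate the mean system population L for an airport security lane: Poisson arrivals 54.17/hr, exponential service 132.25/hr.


ρ = λ/μ = 54.17/132.25 = 0.4096
L = ρ/(1−ρ) = 0.4096/(1 − 0.4096) = 0.4096/0.5904 = 0.6938

Final: 0.6938


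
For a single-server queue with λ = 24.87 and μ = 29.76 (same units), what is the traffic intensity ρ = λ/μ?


ρ = λ/μ = 24.87/29.76 = 0.8357

Final: 0.8357


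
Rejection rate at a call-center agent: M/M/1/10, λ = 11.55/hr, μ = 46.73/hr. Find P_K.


ρ = λ/μ = 11.55/46.73 = 0.2472
P_K = (1−ρ)ρ^K/(1−ρ^(K+1)) = (0.7528·0.0000008509)/(1 − 0.0000002103)
= 0.0000006406/1.000000 = 0.0000006406

Final: 0.0000006406


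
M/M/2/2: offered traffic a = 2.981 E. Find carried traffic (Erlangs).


B(2,2.981) = 0.527432 (Erlang-B)
Carried load = a(1 − B) = 2.981·(1 − 0.527432) = 2.981·0.472568 = 1.4087 E

Final: 1.4087 Erlangs


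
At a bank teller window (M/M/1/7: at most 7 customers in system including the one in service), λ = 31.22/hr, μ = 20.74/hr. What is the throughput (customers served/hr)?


ρ = 1.5053; P_K = (1−ρ)ρ^7/(1−ρ^8) = 0.348917
λ_eff = λ(1 − P_K) = 31.22·(1 − 0.348917) = 31.22·0.651083 = 20.3268 /hr

Final: 20.3268 /hr


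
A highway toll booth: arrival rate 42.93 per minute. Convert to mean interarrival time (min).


Mean interarrival time = 1/λ = 1/42.93 minute = 0.02329 minute
In minutes: 0.02329 × 1 = 0.02329 min

Final: 0.02329 min


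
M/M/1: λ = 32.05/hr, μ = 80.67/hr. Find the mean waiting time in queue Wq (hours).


ρ = 32.05/80.67 = 0.3973
Wq = ρ/(μ−λ) = 0.3973/(80.67 − 32.05) = 0.3973/48.62 = 0.008171 hr

Final: 0.008171 hr


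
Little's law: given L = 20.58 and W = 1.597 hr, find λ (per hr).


λ = L/W = 20.58/1.597 = 12.8867 /hr

Final: 12.8867 /hr


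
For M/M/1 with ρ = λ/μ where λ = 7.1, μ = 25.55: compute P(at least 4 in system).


ρ = 7.1/25.55 = 0.2779
P(N ≥ n) = ρ^n = 0.2779^4 = 0.005963

Final: 0.005963


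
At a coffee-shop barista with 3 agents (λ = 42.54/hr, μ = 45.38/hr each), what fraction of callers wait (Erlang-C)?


a = λ/μ = 0.9374; ρ = a/3 = 0.3125
P₀ = 0.388126 (from M/M/c formula)
C(c,a) = [a^c/(c!(1−ρ))]·P₀ = [0.82376/(6·0.6875)]·0.388126
= 0.19969·0.388126 = 0.077505

Final: 0.077505


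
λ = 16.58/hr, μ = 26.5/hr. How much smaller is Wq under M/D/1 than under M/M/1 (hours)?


ρ = 16.58/26.5 = 0.6257
Wq(M/M/1) = ρ/(μ−λ) = 0.6257/9.92 = 0.06307 hr
Wq(M/D/1) = ρ/(2(μ−λ)) = 0.03154 hr
Savings = 0.06307 − 0.03154 = 0.03154 hr

Final: 0.03154 hr


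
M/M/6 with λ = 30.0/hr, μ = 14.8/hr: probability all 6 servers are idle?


a = λ/μ = 30.0/14.8 = 2.0270; ρ = a/c = 0.3378
Σ_{k=0}^{5} a^k/k! (terms k=0..5) = 1.00000 + 2.02703 + 2.05442 + 1.38812 + 0.70344 + 0.28518 = 7.45819
Tail: a^6/(6!(1−ρ)) = 69.36769/(720·0.6622) = 0.14550
P₀ = 1/(7.45819 + 0.14550) = 1/7.60368 = 0.131515

Final: 0.131515


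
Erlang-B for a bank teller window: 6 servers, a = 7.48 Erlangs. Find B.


B(c,a) = (a^c/c!) / Σ_{k=0}^{c} a^k/k!
a^6/6! = 243.263578
Σ terms (k=0..6): 1.00000 + 7.48000 + 27.97520 + 69.75150 + 130.43530 + 195.13121 + 243.26358 = 675.036792
B = 243.263578/675.036792 = 0.360371

Final: 0.360371


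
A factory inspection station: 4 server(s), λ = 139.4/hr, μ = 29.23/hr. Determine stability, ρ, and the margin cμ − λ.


Total capacity cμ = 4·29.23 = 116.92/hr
ρ = λ/(cμ) = 139.4/116.92 = 1.1923
Stable ⇔ ρ < 1: NO
Spare capacity = cμ − λ = 116.92 − 139.4 = -22.48/hr

Final: ρ = 1.1923; unstable; margin = -22.48/hr


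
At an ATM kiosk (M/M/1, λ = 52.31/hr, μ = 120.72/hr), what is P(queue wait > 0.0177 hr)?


ρ = 52.31/120.72 = 0.4333
P(Wq > t) = ρ·e^{−(μ−λ)t} = 0.4333·e^{−1.2109}
= 0.4333·0.297942 = 0.129103

Final: 0.129103


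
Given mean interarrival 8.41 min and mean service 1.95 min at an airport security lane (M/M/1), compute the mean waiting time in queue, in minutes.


λ = 60/8.41 = 7.1344 /hr
μ = 60/1.95 = 30.7692 /hr
ρ = λ/μ = 7.1344/30.7692 = 0.2319
Wq = ρ/(μ−λ) = 0.2319/(30.7692−7.1344) = 0.009810 hr
In minutes: 0.009810·60 = 0.5886 min

Final: 0.5886 min


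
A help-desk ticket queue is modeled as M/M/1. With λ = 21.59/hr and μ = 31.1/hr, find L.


ρ = λ/μ = 21.59/31.1 = 0.6942
L = ρ/(1−ρ) = 0.6942/(1 − 0.6942) = 0.6942/0.3058 = 2.2702

Final: 2.2702


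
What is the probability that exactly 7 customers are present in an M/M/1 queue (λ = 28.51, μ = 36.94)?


ρ = 28.51/36.94 = 0.7718
P_n = (1−ρ)·ρ^n = (1 − 0.7718)·0.7718^7 = 0.2282·0.163118 = 0.037225

Final: 0.037225


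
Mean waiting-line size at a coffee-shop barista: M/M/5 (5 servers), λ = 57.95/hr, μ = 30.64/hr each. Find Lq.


a = λ/μ = 1.8913; ρ = a/5 = 0.3783
P₀ = 0.150039
Lq = P₀·a^c·ρ / (c!·(1−ρ)²) = 0.150039·24.20045·0.3783/(120·0.38656)
= 0.02961

Final: 0.02961


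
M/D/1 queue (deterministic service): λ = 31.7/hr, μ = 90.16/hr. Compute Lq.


ρ = 31.7/90.16 = 0.3516
M/D/1: Lq = ρ²/(2(1−ρ)) = 0.1236/(2·0.6484) = 0.09533

Final: 0.09533


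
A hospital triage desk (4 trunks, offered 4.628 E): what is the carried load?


B(4,4.628) = 0.367781 (Erlang-B)
Carried load = a(1 − B) = 4.628·(1 − 0.367781) = 4.628·0.632219 = 2.9259 E

Final: 2.9259 Erlangs


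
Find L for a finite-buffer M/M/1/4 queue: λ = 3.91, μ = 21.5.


ρ = 3.91/21.5 = 0.1819
L = ρ[1 − (K+1)ρ^K + Kρ^(K+1)] / [(1−ρ)(1−ρ^(K+1))]
Numerator: 0.1819·(1 − 5·0.001094 + 4·0.0001989) = 0.181011
Denominator: (0.8181)·(0.999801) = 0.817977
L = 0.181011/0.817977 = 0.2213

Final: 0.2213


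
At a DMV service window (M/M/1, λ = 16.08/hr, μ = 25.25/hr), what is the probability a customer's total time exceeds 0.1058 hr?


W ~ Exponential(μ−λ) for M/M/1.
μ − λ = 25.25 − 16.08 = 9.1700
P(W > t) = e^{−(μ−λ)t} = e^{−0.9702} = 0.379013

Final: 0.379013


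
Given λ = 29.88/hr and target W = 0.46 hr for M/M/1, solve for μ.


W = 1/(μ−λ) ⇒ μ − λ = 1/W = 1/0.46 = 2.1739
μ = λ + 1/W = 29.88 + 2.1739 = 32.0539 per hr

Final: 32.0539 /hr


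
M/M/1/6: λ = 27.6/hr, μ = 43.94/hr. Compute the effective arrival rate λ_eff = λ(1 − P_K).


ρ = 0.6281; P_K = (1−ρ)ρ^6/(1−ρ^7) = 0.023756
λ_eff = λ(1 − P_K) = 27.6·(1 − 0.023756) = 27.6·0.976244 = 26.9443 /hr

Final: 26.9443 /hr


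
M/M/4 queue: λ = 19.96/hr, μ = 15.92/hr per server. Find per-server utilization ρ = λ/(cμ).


ρ = λ/(cμ) = 19.96/(4·15.92) = 19.96/63.68 = 0.3134

Final: 0.3134


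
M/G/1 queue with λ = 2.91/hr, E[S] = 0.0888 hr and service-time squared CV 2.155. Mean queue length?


ρ = λ·E[S] = 2.91·0.0888 = 0.2584
Lq = ρ²(1+C_s²)/(2(1−ρ)) = 0.06677·(1+2.155)/(2·0.7416)
= 0.06677·3.1550/1.4832 = 0.14204

Final: 0.14204


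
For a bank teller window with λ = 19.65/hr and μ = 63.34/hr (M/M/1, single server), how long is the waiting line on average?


ρ = 19.65/63.34 = 0.3102
Lq = ρ²/(1−ρ) = 0.09624/0.6898 = 0.1395

Final: 0.1395


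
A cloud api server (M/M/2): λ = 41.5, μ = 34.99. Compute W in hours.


a = 1.1861; ρ = 0.5930; P₀ = 0.255472
Lq = P₀·a^c·ρ/(c!(1−ρ)²) = 0.64337
Wq = Lq/λ = 0.64337/41.5 = 0.01550 hr
W = Wq + 1/μ = 0.01550 + 0.02858 = 0.04408 hr

Final: 0.04408 hr


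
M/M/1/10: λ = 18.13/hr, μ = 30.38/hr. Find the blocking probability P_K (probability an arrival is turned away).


ρ = λ/μ = 18.13/30.38 = 0.5968
P_K = (1−ρ)ρ^K/(1−ρ^(K+1)) = (0.4032·0.005729)/(1 − 0.003419)
= 0.002310/0.996581 = 0.002318

Final: 0.002318


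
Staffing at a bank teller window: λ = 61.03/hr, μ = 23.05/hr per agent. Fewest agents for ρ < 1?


Stability requires cμ > λ ⇔ c > λ/μ.
λ/μ = 61.03/23.05 = 2.6477
Minimum integer c = ⌊2.6477⌋ + 1 = 3
Check: 3·23.05 = 69.15 > 61.03, while 2·23.05 = 46.10 ≤ 61.03

Final: 3 servers


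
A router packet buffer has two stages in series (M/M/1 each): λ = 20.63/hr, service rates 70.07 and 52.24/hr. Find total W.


Each node sees arrival rate λ = 20.63/hr (tandem ⇒ throughput preserved).
W₁ = 1/(μ₁−λ) = 1/(70.07−20.63) = 0.02023 hr
W₂ = 1/(μ₂−λ) = 1/(52.24−20.63) = 0.03164 hr
W_total = W₁ + W₂ = 0.02023 + 0.03164 = 0.05186 hr

Final: 0.05186 hr


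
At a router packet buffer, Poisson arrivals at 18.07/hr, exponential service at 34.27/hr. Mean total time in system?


W = 1/(μ−λ) = 1/(34.27 − 18.07) = 1/16.20 = 0.06173 hr

Final: 0.06173 hr


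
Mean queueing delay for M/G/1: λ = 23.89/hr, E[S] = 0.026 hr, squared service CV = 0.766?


ρ = λ·E[S] = 23.89·0.026 = 0.6211
E[S²] = E[S]²(1+C_s²) = 0.026²·(1+0.766) = 0.001194
Wq = λ·E[S²]/(2(1−ρ)) = 23.89·0.001194/(2·0.3789) = 0.03764 hr

Final: 0.03764 hr


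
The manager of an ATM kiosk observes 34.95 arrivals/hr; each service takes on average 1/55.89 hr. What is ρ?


ρ = λ/μ = 34.95/55.89 = 0.6253

Final: 0.6253


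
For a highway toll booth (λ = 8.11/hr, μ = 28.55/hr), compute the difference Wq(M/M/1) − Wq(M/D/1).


ρ = 8.11/28.55 = 0.2841
Wq(M/M/1) = ρ/(μ−λ) = 0.2841/20.44 = 0.01390 hr
Wq(M/D/1) = ρ/(2(μ−λ)) = 0.006949 hr
Savings = 0.01390 − 0.006949 = 0.006949 hr

Final: 0.006949 hr


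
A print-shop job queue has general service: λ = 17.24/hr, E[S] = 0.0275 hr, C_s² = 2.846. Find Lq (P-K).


ρ = λ·E[S] = 17.24·0.0275 = 0.4741
Lq = ρ²(1+C_s²)/(2(1−ρ)) = 0.2248·(1+2.846)/(2·0.5259)
= 0.2248·3.8460/1.0518 = 0.82189

Final: 0.82189


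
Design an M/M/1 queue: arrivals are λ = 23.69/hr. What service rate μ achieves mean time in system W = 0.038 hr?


W = 1/(μ−λ) ⇒ μ − λ = 1/W = 1/0.038 = 26.3158
μ = λ + 1/W = 23.69 + 26.3158 = 50.0058 per hr

Final: 50.0058 /hr


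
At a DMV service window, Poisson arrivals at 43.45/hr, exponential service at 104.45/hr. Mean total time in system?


W = 1/(μ−λ) = 1/(104.45 − 43.45) = 1/61.00 = 0.01639 hr

Final: 0.01639 hr


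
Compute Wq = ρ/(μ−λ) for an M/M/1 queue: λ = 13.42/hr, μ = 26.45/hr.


ρ = 13.42/26.45 = 0.5074
Wq = ρ/(μ−λ) = 0.5074/(26.45 − 13.42) = 0.5074/13.03 = 0.03894 hr

Final: 0.03894 hr


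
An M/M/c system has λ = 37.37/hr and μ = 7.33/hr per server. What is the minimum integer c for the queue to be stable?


Stability requires cμ > λ ⇔ c > λ/μ.
λ/μ = 37.37/7.33 = 5.0982
Minimum integer c = ⌊5.0982⌋ + 1 = 6
Check: 6·7.33 = 43.98 > 37.37, while 5·7.33 = 36.65 ≤ 37.37

Final: 6 servers


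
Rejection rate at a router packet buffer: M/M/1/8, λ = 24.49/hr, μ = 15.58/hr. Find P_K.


ρ = λ/μ = 24.49/15.58 = 1.5719
P_K = (1−ρ)ρ^K/(1−ρ^(K+1)) = (-0.5719·37.270966)/(1 − 58.585749)
= -21.314782/-57.585749 = 0.370140

Final: 0.370140


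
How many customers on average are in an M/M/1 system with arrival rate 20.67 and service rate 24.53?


ρ = λ/μ = 20.67/24.53 = 0.8426
L = ρ/(1−ρ) = 0.8426/(1 − 0.8426) = 0.8426/0.1574 = 5.3549

Final: 5.3549


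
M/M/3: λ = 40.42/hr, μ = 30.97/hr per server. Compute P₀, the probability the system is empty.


a = λ/μ = 40.42/30.97 = 1.3051; ρ = a/c = 0.4350
Σ_{k=0}^{2} a^k/k! (terms k=0..2) = 1.00000 + 1.30513 + 0.85169 = 3.15682
Tail: a^3/(3!(1−ρ)) = 2.22313/(6·0.5650) = 0.65584
P₀ = 1/(3.15682 + 0.65584) = 1/3.81266 = 0.262284

Final: 0.262284


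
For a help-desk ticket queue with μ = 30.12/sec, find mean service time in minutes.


Mean service time = 1/μ = 1/30.12 second = 0.03320 second
In minutes: 0.03320 × 0.0166667 = 0.0005533 min

Final: 0.0005533 min


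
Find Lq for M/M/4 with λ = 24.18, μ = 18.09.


a = λ/μ = 1.3367; ρ = a/4 = 0.3342
P₀ = 0.261251
Lq = P₀·a^c·ρ / (c!·(1−ρ)²) = 0.261251·3.19206·0.3342/(24·0.44334)
= 0.02619

Final: 0.02619


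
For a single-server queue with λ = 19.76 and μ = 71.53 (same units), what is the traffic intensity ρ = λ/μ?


ρ = λ/μ = 19.76/71.53 = 0.2762

Final: 0.2762


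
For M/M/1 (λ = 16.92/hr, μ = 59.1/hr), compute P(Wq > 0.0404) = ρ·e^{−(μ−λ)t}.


ρ = 16.92/59.1 = 0.2863
P(Wq > t) = ρ·e^{−(μ−λ)t} = 0.2863·e^{−1.7041}
= 0.2863·0.181941 = 0.052089

Final: 0.052089


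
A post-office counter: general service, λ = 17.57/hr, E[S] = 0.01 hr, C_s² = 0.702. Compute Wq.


ρ = λ·E[S] = 17.57·0.01 = 0.1757
E[S²] = E[S]²(1+C_s²) = 0.01²·(1+0.702) = 0.0001702
Wq = λ·E[S²]/(2(1−ρ)) = 17.57·0.0001702/(2·0.8243) = 0.001814 hr

Final: 0.001814 hr


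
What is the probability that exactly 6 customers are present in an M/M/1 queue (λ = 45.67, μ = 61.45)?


ρ = 45.67/61.45 = 0.7432
P_n = (1−ρ)·ρ^n = (1 − 0.7432)·0.7432^6 = 0.2568·0.168521 = 0.043275

Final: 0.043275


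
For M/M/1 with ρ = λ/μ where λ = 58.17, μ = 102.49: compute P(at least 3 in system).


ρ = 58.17/102.49 = 0.5676
P(N ≥ n) = ρ^n = 0.5676^3 = 0.182832

Final: 0.182832


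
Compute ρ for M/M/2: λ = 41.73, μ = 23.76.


ρ = λ/(cμ) = 41.73/(2·23.76) = 41.73/47.52 = 0.8782

Final: 0.8782


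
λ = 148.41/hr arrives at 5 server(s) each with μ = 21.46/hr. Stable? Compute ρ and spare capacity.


Total capacity cμ = 5·21.46 = 107.30/hr
ρ = λ/(cμ) = 148.41/107.30 = 1.3831
Stable ⇔ ρ < 1: NO
Spare capacity = cμ − λ = 107.30 − 148.41 = -41.11/hr

Final: ρ = 1.3831; unstable; margin = -41.11/hr


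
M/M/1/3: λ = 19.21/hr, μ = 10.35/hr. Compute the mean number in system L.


ρ = 19.21/10.35 = 1.8560
L = ρ[1 − (K+1)ρ^K + Kρ^(K+1)] / [(1−ρ)(1−ρ^(K+1))]
Numerator: 1.8560·(1 − 4·6.393829 + 3·11.867194) = 20.465176
Denominator: (-0.8560)·(-10.867194) = 9.302738
L = 20.465176/9.302738 = 2.1999

Final: 2.1999


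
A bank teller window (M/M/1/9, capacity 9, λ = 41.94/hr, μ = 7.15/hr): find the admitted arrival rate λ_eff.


ρ = 5.8657; P_K = (1−ρ)ρ^9/(1−ρ^10) = 0.829518
λ_eff = λ(1 − P_K) = 41.94·(1 − 0.829518) = 41.94·0.170482 = 7.1500 /hr

Final: 7.1500 /hr


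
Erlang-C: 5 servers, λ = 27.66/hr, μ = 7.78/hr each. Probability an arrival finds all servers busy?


a = λ/μ = 3.5553; ρ = a/5 = 0.7111
P₀ = 0.024152 (from M/M/c formula)
C(c,a) = [a^c/(c!(1−ρ))]·P₀ = [568.01904/(120·0.2889)]·0.024152
= 16.38193·0.024152 = 0.395661

Final: 0.395661


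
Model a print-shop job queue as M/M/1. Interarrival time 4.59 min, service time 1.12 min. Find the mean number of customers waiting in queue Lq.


λ = 60/4.59 = 13.0719 /hr
μ = 60/1.12 = 53.5714 /hr
ρ = λ/μ = 13.0719/53.5714 = 0.2440
Lq = ρ²/(1−ρ) = 0.05954/0.7560 = 0.07876

Final: 0.07876


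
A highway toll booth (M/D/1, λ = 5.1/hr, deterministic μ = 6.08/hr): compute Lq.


ρ = 5.1/6.08 = 0.8388
M/D/1: Lq = ρ²/(2(1−ρ)) = 0.7036/(2·0.1612) = 2.18263

Final: 2.18263


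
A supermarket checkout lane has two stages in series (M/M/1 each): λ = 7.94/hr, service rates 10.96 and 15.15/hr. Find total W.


Each node sees arrival rate λ = 7.94/hr (tandem ⇒ throughput preserved).
W₁ = 1/(μ₁−λ) = 1/(10.96−7.94) = 0.33113 hr
W₂ = 1/(μ₂−λ) = 1/(15.15−7.94) = 0.13870 hr
W_total = W₁ + W₂ = 0.33113 + 0.13870 = 0.46982 hr

Final: 0.46982 hr


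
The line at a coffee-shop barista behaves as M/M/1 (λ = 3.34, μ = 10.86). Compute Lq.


ρ = 3.34/10.86 = 0.3076
Lq = ρ²/(1−ρ) = 0.09459/0.6924 = 0.1366

Final: 0.1366


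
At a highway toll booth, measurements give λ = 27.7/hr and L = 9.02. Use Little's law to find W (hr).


W = L/λ = 9.02/27.7 = 0.3256 hr

Final: 0.3256 hr


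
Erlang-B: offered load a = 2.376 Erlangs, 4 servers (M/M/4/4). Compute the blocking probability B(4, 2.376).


B(c,a) = (a^c/c!) / Σ_{k=0}^{c} a^k/k!
a^4/4! = 1.327928
Σ terms (k=0..4): 1.00000 + 2.37600 + 2.82269 + 2.23557 + 1.32793 = 9.762185
B = 1.327928/9.762185 = 0.136028

Final: 0.136028


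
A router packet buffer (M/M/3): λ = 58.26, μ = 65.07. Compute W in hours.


a = 0.8953; ρ = 0.2984; P₀ = 0.405404
Lq = P₀·a^c·ρ/(c!(1−ρ)²) = 0.02941
Wq = Lq/λ = 0.02941/58.26 = 0.0005048 hr
W = Wq + 1/μ = 0.0005048 + 0.01537 = 0.01587 hr

Final: 0.01587 hr


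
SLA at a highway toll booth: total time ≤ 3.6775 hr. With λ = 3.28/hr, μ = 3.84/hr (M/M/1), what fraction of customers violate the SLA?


W ~ Exponential(μ−λ) for M/M/1.
μ − λ = 3.84 − 3.28 = 0.5600
P(W > t) = e^{−(μ−λ)t} = e^{−2.0594} = 0.127530

Final: 0.127530


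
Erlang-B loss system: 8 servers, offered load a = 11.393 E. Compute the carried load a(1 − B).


B(8,11.393) = 0.398958 (Erlang-B)
Carried load = a(1 − B) = 11.393·(1 − 0.398958) = 11.393·0.601042 = 6.8477 E

Final: 6.8477 Erlangs


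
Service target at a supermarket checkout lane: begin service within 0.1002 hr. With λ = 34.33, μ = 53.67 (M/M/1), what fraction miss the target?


ρ = 34.33/53.67 = 0.6396
P(Wq > t) = ρ·e^{−(μ−λ)t} = 0.6396·e^{−1.9379}
= 0.6396·0.144011 = 0.092116

Final: 0.092116


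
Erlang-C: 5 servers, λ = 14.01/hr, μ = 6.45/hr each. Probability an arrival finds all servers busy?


a = λ/μ = 2.1721; ρ = a/5 = 0.4344
P₀ = 0.112626 (from M/M/c formula)
C(c,a) = [a^c/(c!(1−ρ))]·P₀ = [48.34951/(120·0.5656)]·0.112626
= 0.71239·0.112626 = 0.080233

Final: 0.080233


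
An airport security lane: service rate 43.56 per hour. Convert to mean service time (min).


Mean service time = 1/μ = 1/43.56 hour = 0.02296 hour
In minutes: 0.02296 × 60 = 1.3774 min

Final: 1.3774 min


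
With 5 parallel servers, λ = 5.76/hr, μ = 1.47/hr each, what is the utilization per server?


ρ = λ/(cμ) = 5.76/(5·1.47) = 5.76/7.35 = 0.7837

Final: 0.7837


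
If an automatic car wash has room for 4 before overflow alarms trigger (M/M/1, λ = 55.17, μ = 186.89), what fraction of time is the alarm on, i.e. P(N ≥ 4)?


ρ = 55.17/186.89 = 0.2952
P(N ≥ n) = ρ^n = 0.2952^4 = 0.007594

Final: 0.007594


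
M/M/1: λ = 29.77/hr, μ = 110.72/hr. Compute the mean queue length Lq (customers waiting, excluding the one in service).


ρ = 29.77/110.72 = 0.2689
Lq = ρ²/(1−ρ) = 0.07229/0.7311 = 0.09888

Final: 0.09888


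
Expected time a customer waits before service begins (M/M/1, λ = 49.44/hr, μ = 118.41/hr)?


ρ = 49.44/118.41 = 0.4175
Wq = ρ/(μ−λ) = 0.4175/(118.41 − 49.44) = 0.4175/68.97 = 0.006054 hr

Final: 0.006054 hr


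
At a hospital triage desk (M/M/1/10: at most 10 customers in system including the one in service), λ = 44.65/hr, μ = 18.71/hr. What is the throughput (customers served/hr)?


ρ = 2.3864; P_K = (1−ρ)ρ^10/(1−ρ^11) = 0.581004
λ_eff = λ(1 − P_K) = 44.65·(1 − 0.581004) = 44.65·0.418996 = 18.7082 /hr

Final: 18.7082 /hr


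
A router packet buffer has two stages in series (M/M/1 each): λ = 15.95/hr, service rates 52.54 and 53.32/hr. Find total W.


Each node sees arrival rate λ = 15.95/hr (tandem ⇒ throughput preserved).
W₁ = 1/(μ₁−λ) = 1/(52.54−15.95) = 0.02733 hr
W₂ = 1/(μ₂−λ) = 1/(53.32−15.95) = 0.02676 hr
W_total = W₁ + W₂ = 0.02733 + 0.02676 = 0.05409 hr

Final: 0.05409 hr


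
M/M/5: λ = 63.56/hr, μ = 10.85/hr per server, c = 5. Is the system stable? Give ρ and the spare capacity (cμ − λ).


Total capacity cμ = 5·10.85 = 54.25/hr
ρ = λ/(cμ) = 63.56/54.25 = 1.1716
Stable ⇔ ρ < 1: NO
Spare capacity = cμ − λ = 54.25 − 63.56 = -9.31/hr

Final: ρ = 1.1716; unstable; margin = -9.31/hr


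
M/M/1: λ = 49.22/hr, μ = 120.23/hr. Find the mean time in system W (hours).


W = 1/(μ−λ) = 1/(120.23 − 49.22) = 1/71.01 = 0.01408 hr

Final: 0.01408 hr


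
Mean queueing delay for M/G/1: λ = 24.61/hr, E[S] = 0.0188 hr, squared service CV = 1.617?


ρ = λ·E[S] = 24.61·0.0188 = 0.4627
E[S²] = E[S]²(1+C_s²) = 0.0188²·(1+1.617) = 0.0009250
Wq = λ·E[S²]/(2(1−ρ)) = 24.61·0.0009250/(2·0.5373) = 0.02118 hr

Final: 0.02118 hr


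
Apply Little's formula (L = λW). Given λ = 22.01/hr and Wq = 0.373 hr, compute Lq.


Lq = λWq = 22.01·0.373 = 8.2097

Final: 8.2097


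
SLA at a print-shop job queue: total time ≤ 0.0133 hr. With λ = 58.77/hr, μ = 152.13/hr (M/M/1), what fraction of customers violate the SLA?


W ~ Exponential(μ−λ) for M/M/1.
μ − λ = 152.13 − 58.77 = 93.3600
P(W > t) = e^{−(μ−λ)t} = e^{−1.2417} = 0.288896

Final: 0.288896


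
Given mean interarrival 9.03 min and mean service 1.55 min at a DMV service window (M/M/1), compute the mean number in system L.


λ = 60/9.03 = 6.6445 /hr
μ = 60/1.55 = 38.7097 /hr
ρ = λ/μ = 6.6445/38.7097 = 0.1717
L = ρ/(1−ρ) = 0.1717/0.8283 = 0.2072

Final: 0.2072


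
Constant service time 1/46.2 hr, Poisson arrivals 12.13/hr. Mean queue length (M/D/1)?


ρ = 12.13/46.2 = 0.2626
M/D/1: Lq = ρ²/(2(1−ρ)) = 0.06893/(2·0.7374) = 0.04674

Final: 0.04674


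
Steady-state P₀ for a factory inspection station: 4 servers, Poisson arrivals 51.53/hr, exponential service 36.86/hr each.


a = λ/μ = 51.53/36.86 = 1.3980; ρ = a/c = 0.3495
Σ_{k=0}^{3} a^k/k! (terms k=0..3) = 1.00000 + 1.39799 + 0.97719 + 0.45537 = 3.83055
Tail: a^4/(4!(1−ρ)) = 3.81961/(24·0.6505) = 0.24466
P₀ = 1/(3.83055 + 0.24466) = 1/4.07521 = 0.245386

Final: 0.245386


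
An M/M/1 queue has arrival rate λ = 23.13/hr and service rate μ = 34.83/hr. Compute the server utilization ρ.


ρ = λ/μ = 23.13/34.83 = 0.6641

Final: 0.6641


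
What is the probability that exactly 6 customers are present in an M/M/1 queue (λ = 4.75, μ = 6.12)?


ρ = 4.75/6.12 = 0.7761
P_n = (1−ρ)·ρ^n = (1 − 0.7761)·0.7761^6 = 0.2239·0.218601 = 0.048935

Final: 0.048935


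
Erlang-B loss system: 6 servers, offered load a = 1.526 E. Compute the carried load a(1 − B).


B(6,1.526) = 0.003817 (Erlang-B)
Carried load = a(1 − B) = 1.526·(1 − 0.003817) = 1.526·0.996183 = 1.5202 E

Final: 1.5202 Erlangs


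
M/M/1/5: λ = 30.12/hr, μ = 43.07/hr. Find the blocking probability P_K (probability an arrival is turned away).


ρ = λ/μ = 30.12/43.07 = 0.6993
P_K = (1−ρ)ρ^K/(1−ρ^(K+1)) = (0.3007·0.167263)/(1 − 0.116972)
= 0.050292/0.883028 = 0.056954

Final: 0.056954


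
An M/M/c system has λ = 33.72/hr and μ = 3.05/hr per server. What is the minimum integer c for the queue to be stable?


Stability requires cμ > λ ⇔ c > λ/μ.
λ/μ = 33.72/3.05 = 11.0557
Minimum integer c = ⌊11.0557⌋ + 1 = 12
Check: 12·3.05 = 36.60 > 33.72, while 11·3.05 = 33.55 ≤ 33.72

Final: 12 servers


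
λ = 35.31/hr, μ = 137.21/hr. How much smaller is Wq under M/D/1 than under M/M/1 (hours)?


ρ = 35.31/137.21 = 0.2573
Wq(M/M/1) = ρ/(μ−λ) = 0.2573/101.90 = 0.002525 hr
Wq(M/D/1) = ρ/(2(μ−λ)) = 0.001263 hr
Savings = 0.002525 − 0.001263 = 0.001263 hr

Final: 0.001263 hr


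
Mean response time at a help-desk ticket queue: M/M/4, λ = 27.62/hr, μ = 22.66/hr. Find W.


a = 1.2189; ρ = 0.3047; P₀ = 0.294479
Lq = P₀·a^c·ρ/(c!(1−ρ)²) = 0.01707
Wq = Lq/λ = 0.01707/27.62 = 0.0006181 hr
W = Wq + 1/μ = 0.0006181 + 0.04413 = 0.04475 hr

Final: 0.04475 hr


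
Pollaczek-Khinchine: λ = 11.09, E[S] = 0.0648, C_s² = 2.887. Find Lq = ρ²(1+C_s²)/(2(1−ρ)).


ρ = λ·E[S] = 11.09·0.0648 = 0.7186
Lq = ρ²(1+C_s²)/(2(1−ρ)) = 0.5164·(1+2.887)/(2·0.2814)
= 0.5164·3.8870/0.5627 = 3.56716

Final: 3.56716


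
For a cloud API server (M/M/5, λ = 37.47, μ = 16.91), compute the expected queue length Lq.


a = λ/μ = 2.2158; ρ = a/5 = 0.4432
P₀ = 0.107665
Lq = P₀·a^c·ρ / (c!·(1−ρ)²) = 0.107665·53.41957·0.4432/(120·0.31006)
= 0.06850

Final: 0.06850


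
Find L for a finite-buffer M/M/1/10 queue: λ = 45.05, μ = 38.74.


ρ = 45.05/38.74 = 1.1629
L = ρ[1 − (K+1)ρ^K + Kρ^(K+1)] / [(1−ρ)(1−ρ^(K+1))]
Numerator: 1.1629·(1 − 11·4.522221 + 10·5.258804) = 4.469656
Denominator: (-0.1629)·(-4.258804) = 0.693677
L = 4.469656/0.693677 = 6.4434

Final: 6.4434


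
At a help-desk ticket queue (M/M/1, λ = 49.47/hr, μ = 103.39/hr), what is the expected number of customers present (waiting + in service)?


ρ = λ/μ = 49.47/103.39 = 0.4785
L = ρ/(1−ρ) = 0.4785/(1 − 0.4785) = 0.4785/0.5215 = 0.9175

Final: 0.9175


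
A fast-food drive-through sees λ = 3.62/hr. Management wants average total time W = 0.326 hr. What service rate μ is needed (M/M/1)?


W = 1/(μ−λ) ⇒ μ − λ = 1/W = 1/0.326 = 3.0675
μ = λ + 1/W = 3.62 + 3.0675 = 6.6875 per hr

Final: 6.6875 /hr


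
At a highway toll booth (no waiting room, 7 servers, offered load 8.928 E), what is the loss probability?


B(c,a) = (a^c/c!) / Σ_{k=0}^{c} a^k/k!
a^7/7! = 897.116273
Σ terms (k=0..7): 1.00000 + 8.92800 + 39.85459 + 118.60727 + 264.73142 + 472.70442 + 703.38417 + 897.11627 = 2506.326142
B = 897.116273/2506.326142 = 0.357941

Final: 0.357941


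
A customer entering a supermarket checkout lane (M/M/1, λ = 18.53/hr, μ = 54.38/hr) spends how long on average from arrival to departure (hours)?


W = 1/(μ−λ) = 1/(54.38 − 18.53) = 1/35.85 = 0.02789 hr

Final: 0.02789 hr


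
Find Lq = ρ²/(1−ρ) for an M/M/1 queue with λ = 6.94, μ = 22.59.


ρ = 6.94/22.59 = 0.3072
Lq = ρ²/(1−ρ) = 0.09438/0.6928 = 0.1362

Final: 0.1362


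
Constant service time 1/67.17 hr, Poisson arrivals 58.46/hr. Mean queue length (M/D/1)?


ρ = 58.46/67.17 = 0.8703
M/D/1: Lq = ρ²/(2(1−ρ)) = 0.7575/(2·0.1297) = 2.92075

Final: 2.92075
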